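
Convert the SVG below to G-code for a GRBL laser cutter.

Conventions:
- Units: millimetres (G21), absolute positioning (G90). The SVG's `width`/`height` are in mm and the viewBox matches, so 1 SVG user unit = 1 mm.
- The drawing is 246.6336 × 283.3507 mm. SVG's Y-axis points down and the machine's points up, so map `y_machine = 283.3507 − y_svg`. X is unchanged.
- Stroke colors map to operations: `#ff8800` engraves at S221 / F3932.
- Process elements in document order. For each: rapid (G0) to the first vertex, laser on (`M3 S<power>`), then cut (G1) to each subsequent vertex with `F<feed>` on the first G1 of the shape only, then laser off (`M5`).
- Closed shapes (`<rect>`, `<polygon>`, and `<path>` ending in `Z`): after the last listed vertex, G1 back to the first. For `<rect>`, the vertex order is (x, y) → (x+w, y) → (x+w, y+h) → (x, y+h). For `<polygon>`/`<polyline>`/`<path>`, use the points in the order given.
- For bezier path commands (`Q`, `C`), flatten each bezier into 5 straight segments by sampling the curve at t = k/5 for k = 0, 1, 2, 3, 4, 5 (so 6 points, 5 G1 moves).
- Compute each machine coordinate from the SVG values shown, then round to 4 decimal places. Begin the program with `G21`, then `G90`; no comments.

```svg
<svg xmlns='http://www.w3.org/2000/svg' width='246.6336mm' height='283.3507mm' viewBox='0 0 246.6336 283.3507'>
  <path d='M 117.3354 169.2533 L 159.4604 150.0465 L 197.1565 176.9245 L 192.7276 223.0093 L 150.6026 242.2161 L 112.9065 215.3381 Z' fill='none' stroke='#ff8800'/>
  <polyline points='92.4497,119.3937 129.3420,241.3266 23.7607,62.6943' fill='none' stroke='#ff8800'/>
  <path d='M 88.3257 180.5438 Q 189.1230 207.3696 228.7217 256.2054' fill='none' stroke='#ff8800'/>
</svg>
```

G21
G90
G0 X117.3354 Y114.0974
M3 S221
G1 X159.4604 Y133.3042 F3932
G1 X197.1565 Y106.4262
G1 X192.7276 Y60.3414
G1 X150.6026 Y41.1346
G1 X112.9065 Y68.0126
G1 X117.3354 Y114.0974
M5
G0 X92.4497 Y163.9570
M3 S221
G1 X129.3420 Y42.0241 F3932
G1 X23.7607 Y220.6564
M5
G0 X88.3257 Y102.8069
M3 S221
G1 X126.1967 Y91.1962 F3932
G1 X159.1718 Y77.8247
G1 X187.2510 Y62.6923
G1 X210.4343 Y45.7992
G1 X228.7217 Y27.1453
M5

1 u = 1 mm; y_m = 283.3507 − y.

[1] `<path>` regular polygon, #ff8800→engrave S221 F3932: (117.3354,114.0974) → (159.4604,133.3042) → (197.1565,106.4262) → (192.7276,60.3414) → (150.6026,41.1346) → (112.9065,68.0126) → (117.3354,114.0974) (closed)

[2] `<polyline>` open polyline, #ff8800→engrave S221 F3932: (92.4497,163.9570) → (129.3420,42.0241) → (23.7607,220.6564)

[3] `<path>` quadratic bezier, #ff8800→engrave S221 F3932: (88.3257,102.8069) → (126.1967,91.1962) → (159.1718,77.8247) → (187.2510,62.6923) → (210.4343,45.7992) → (228.7217,27.1453)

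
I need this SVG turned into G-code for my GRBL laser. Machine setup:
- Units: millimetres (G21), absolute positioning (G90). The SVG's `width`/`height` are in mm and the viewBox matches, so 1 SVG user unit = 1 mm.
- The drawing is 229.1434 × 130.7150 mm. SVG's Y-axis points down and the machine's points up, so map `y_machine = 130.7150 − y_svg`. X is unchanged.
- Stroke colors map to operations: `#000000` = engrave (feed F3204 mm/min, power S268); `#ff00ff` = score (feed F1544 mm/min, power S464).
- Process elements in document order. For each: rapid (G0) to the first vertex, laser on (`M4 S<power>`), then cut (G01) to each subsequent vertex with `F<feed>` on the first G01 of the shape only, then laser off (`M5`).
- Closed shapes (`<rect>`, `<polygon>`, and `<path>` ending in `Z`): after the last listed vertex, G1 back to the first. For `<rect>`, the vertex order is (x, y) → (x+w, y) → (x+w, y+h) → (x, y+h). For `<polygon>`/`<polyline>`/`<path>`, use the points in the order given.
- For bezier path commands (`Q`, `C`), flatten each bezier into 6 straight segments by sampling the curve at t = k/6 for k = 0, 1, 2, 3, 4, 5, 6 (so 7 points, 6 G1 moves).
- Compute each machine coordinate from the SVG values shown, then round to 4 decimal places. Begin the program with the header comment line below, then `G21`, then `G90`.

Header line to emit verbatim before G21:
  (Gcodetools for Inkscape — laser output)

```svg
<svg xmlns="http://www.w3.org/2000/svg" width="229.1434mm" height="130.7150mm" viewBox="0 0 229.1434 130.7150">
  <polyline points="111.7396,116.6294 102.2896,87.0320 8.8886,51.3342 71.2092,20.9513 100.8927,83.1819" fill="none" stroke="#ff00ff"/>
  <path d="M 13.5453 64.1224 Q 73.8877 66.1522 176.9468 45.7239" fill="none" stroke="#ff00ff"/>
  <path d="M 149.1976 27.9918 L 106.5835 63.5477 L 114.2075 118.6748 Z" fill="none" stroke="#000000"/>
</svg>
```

1 u = 1 mm; y_m = 130.7150 − y.

[1] `<polyline>` open polyline, #ff00ff→score S464 F1544: (111.7396,14.0856) → (102.2896,43.6830) → (8.8886,79.3808) → (71.2092,109.7637) → (100.8927,47.5331)

[2] `<path>` quadratic bezier, #ff00ff→score S464 F1544: (13.5453,66.5926) → (34.8460,66.5398) → (58.5199,67.7347) → (84.5669,70.1773) → (112.9870,73.8676) → (143.7803,78.8055) → (176.9468,84.9911)

[3] `<path>` closed polygon, #000000→engrave S268 F3204: (149.1976,102.7232) → (106.5835,67.1673) → (114.2075,12.0402) → (149.1976,102.7232) (closed)

(Gcodetools for Inkscape — laser output)
G21
G90
G0 X111.7396 Y14.0856
M4 S464
G01 X102.2896 Y43.6830 F1544
G01 X8.8886 Y79.3808
G01 X71.2092 Y109.7637
G01 X100.8927 Y47.5331
M5
G0 X13.5453 Y66.5926
M4 S464
G01 X34.8460 Y66.5398 F1544
G01 X58.5199 Y67.7347
G01 X84.5669 Y70.1773
G01 X112.9870 Y73.8676
G01 X143.7803 Y78.8055
G01 X176.9468 Y84.9911
M5
G0 X149.1976 Y102.7232
M4 S268
G01 X106.5835 Y67.1673 F3204
G01 X114.2075 Y12.0402
G01 X149.1976 Y102.7232
M5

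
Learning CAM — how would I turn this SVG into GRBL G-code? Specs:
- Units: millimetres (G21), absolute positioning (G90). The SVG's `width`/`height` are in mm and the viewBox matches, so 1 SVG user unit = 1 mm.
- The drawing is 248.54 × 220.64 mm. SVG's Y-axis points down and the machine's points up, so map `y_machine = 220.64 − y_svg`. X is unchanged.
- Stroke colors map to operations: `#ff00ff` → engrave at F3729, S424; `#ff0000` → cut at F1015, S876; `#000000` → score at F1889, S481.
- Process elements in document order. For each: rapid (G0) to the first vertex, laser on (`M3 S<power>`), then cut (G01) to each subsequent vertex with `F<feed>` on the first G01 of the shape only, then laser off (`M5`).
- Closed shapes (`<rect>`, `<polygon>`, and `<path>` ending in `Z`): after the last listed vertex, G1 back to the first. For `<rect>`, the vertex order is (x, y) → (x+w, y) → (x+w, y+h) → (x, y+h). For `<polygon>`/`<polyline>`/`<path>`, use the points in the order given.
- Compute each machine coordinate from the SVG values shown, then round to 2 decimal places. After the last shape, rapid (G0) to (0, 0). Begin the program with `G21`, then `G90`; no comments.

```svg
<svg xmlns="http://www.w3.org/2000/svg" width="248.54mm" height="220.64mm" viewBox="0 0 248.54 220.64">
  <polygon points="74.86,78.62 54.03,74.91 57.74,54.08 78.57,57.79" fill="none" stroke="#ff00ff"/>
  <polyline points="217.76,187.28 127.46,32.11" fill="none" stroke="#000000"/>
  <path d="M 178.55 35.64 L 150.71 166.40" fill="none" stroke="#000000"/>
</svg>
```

G21
G90
G0 X74.86 Y142.02
M3 S424
G01 X54.03 Y145.73 F3729
G01 X57.74 Y166.56
G01 X78.57 Y162.85
G01 X74.86 Y142.02
M5
G0 X217.76 Y33.36
M3 S481
G01 X127.46 Y188.53 F1889
M5
G0 X178.55 Y185.00
M3 S481
G01 X150.71 Y54.24 F1889
M5
G0 X0.00 Y0.00

1 u = 1 mm; y_m = 220.64 − y.

[1] `<polygon>` regular polygon, #ff00ff→engrave S424 F3729: (74.86,142.02) → (54.03,145.73) → (57.74,166.56) → (78.57,162.85) → (74.86,142.02) (closed)

[2] `<polyline>` line segment, #000000→score S481 F1889: (217.76,33.36) → (127.46,188.53)

[3] `<path>` line segment, #000000→score S481 F1889: (178.55,185.00) → (150.71,54.24)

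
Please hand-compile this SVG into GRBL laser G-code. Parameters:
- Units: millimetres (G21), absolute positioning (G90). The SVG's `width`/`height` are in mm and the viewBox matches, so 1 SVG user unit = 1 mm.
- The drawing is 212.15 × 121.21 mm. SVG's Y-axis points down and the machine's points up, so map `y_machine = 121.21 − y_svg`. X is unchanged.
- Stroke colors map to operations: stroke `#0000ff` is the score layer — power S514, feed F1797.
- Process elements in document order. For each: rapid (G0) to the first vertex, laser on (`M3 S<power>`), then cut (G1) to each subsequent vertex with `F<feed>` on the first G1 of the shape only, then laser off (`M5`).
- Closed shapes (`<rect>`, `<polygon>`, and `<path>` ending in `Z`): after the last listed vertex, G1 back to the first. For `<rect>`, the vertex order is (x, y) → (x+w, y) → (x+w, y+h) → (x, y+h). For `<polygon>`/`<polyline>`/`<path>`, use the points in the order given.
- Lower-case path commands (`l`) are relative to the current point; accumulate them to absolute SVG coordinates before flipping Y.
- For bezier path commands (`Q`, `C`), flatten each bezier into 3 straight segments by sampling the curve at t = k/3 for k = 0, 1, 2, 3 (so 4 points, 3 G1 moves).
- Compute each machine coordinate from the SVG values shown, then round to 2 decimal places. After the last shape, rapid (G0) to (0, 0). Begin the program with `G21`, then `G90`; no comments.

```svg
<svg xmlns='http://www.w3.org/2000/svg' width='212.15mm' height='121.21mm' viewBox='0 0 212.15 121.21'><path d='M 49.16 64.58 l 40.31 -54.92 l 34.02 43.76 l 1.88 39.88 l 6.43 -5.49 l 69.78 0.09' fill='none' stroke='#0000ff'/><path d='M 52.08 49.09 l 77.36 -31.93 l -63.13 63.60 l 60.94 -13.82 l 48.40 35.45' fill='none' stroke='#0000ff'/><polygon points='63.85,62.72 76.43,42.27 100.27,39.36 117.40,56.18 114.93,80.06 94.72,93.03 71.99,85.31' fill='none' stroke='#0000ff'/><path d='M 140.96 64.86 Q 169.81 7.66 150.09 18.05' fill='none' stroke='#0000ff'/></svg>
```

G21
G90
G0 X49.16 Y56.63
M3 S514
G1 X89.47 Y111.55 F1797
G1 X123.49 Y67.79
G1 X125.37 Y27.91
G1 X131.80 Y33.40
G1 X201.58 Y33.31
M5
G0 X52.08 Y72.12
M3 S514
G1 X129.44 Y104.05 F1797
G1 X66.31 Y40.45
G1 X127.25 Y54.27
G1 X175.65 Y18.82
M5
G0 X63.85 Y58.49
M3 S514
G1 X76.43 Y78.94 F1797
G1 X100.27 Y81.85
G1 X117.40 Y65.03
G1 X114.93 Y41.15
G1 X94.72 Y28.18
G1 X71.99 Y35.90
G1 X63.85 Y58.49
M5
G0 X140.96 Y56.35
M3 S514
G1 X154.80 Y86.97 F1797
G1 X157.84 Y102.58
G1 X150.09 Y103.16
M5
G0 X0.00 Y0.00

viewBox `0 0 212.15 121.21` with mm width/height → 1 unit = 1 mm. Flip: y_m = 121.21 − y_svg.

**Shape 1** — `<path>` open polyline, stroke `#0000ff` → score (S514, F1797). Machine vertices: (49.16,56.63) → (89.47,111.55) → (123.49,67.79) → (125.37,27.91) → (131.80,33.40) → (201.58,33.31). Open path.

**Shape 2** — `<path>` open polyline, stroke `#0000ff` → score (S514, F1797). Machine vertices: (52.08,72.12) → (129.44,104.05) → (66.31,40.45) → (127.25,54.27) → (175.65,18.82). Open path.

**Shape 3** — `<polygon>` regular polygon, stroke `#0000ff` → score (S514, F1797). Machine vertices: (63.85,58.49) → (76.43,78.94) → (100.27,81.85) → (117.40,65.03) → (114.93,41.15) → (94.72,28.18) → (71.99,35.90) → (63.85,58.49). Closed: final G1 returns to the first vertex.

**Shape 4** — `<path>` quadratic bezier, stroke `#0000ff` → score (S514, F1797). Control points (SVG): P0=(140.96,64.86), P1=(169.81,7.66), P2=(150.09,18.05); sampled at t=k/3. Machine vertices: (140.96,56.35) → (154.80,86.97) → (157.84,102.58) → (150.09,103.16). Open path.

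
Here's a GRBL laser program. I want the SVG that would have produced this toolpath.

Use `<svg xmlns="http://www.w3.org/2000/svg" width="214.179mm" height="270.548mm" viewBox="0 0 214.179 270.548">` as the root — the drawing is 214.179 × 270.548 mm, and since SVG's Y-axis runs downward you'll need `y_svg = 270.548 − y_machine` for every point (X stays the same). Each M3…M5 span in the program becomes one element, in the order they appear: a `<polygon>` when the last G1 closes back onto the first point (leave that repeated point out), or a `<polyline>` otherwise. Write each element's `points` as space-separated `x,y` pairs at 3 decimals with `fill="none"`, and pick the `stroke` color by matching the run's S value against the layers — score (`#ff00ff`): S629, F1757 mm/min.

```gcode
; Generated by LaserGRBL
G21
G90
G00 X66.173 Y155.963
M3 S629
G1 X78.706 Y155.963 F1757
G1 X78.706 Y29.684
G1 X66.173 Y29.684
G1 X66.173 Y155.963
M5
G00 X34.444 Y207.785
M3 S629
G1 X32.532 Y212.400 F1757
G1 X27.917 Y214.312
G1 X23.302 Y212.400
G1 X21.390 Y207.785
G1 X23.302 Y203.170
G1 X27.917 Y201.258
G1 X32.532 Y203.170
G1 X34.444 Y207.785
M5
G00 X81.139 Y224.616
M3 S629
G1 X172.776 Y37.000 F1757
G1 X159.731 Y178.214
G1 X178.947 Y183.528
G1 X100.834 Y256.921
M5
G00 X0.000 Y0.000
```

Machine Y-up, SVG Y-down with viewBox height 270.548, so y_svg = 270.548 − y_machine; X carries over. Every run uses S629, so all elements get stroke `#ff00ff` (score).

Run 1: The run returns to its start, so emit a `<polygon>` with points (Y-flipped): 66.173,114.585 78.706,114.585 78.706,240.864 66.173,240.864.

Run 2: The run returns to its start, so emit a `<polygon>` with points (Y-flipped): 34.444,62.763 32.532,58.148 27.917,56.236 23.302,58.148 21.390,62.763 23.302,67.378 27.917,69.290 32.532,67.378.

Run 3: The run is open, so emit a `<polyline>` with points (Y-flipped): 81.139,45.932 172.776,233.548 159.731,92.334 178.947,87.020 100.834,13.627.

<svg xmlns="http://www.w3.org/2000/svg" width="214.179mm" height="270.548mm" viewBox="0 0 214.179 270.548">
  <polygon points="66.173,114.585 78.706,114.585 78.706,240.864 66.173,240.864" fill="none" stroke="#ff00ff"/>
  <polygon points="34.444,62.763 32.532,58.148 27.917,56.236 23.302,58.148 21.390,62.763 23.302,67.378 27.917,69.290 32.532,67.378" fill="none" stroke="#ff00ff"/>
  <polyline points="81.139,45.932 172.776,233.548 159.731,92.334 178.947,87.020 100.834,13.627" fill="none" stroke="#ff00ff"/>
</svg>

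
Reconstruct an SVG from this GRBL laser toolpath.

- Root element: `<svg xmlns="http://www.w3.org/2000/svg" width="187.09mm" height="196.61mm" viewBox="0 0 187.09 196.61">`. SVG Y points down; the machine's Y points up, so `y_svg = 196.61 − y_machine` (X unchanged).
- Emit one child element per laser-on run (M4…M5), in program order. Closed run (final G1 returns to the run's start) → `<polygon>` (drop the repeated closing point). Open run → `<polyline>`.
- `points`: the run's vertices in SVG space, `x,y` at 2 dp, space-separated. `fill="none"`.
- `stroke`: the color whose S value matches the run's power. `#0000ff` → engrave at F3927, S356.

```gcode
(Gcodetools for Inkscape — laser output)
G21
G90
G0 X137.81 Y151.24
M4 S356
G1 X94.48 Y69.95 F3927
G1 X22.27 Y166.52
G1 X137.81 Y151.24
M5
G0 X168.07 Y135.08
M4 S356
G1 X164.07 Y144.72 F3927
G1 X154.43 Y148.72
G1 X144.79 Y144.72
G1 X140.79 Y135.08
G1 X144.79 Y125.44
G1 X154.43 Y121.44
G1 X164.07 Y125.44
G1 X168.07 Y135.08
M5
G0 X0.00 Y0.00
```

Machine Y-up, SVG Y-down with viewBox height 196.61, so y_svg = 196.61 − y_machine; X carries over. Every run uses S356, so all elements get stroke `#0000ff` (engrave).

Run 1: The run returns to its start, so emit a `<polygon>` with points (Y-flipped): 137.81,45.37 94.48,126.66 22.27,30.09.

Run 2: The run returns to its start, so emit a `<polygon>` with points (Y-flipped): 168.07,61.53 164.07,51.89 154.43,47.89 144.79,51.89 140.79,61.53 144.79,71.17 154.43,75.17 164.07,71.17.

<svg xmlns="http://www.w3.org/2000/svg" width="187.09mm" height="196.61mm" viewBox="0 0 187.09 196.61">
  <polygon points="137.81,45.37 94.48,126.66 22.27,30.09" fill="none" stroke="#0000ff"/>
  <polygon points="168.07,61.53 164.07,51.89 154.43,47.89 144.79,51.89 140.79,61.53 144.79,71.17 154.43,75.17 164.07,71.17" fill="none" stroke="#0000ff"/>
</svg>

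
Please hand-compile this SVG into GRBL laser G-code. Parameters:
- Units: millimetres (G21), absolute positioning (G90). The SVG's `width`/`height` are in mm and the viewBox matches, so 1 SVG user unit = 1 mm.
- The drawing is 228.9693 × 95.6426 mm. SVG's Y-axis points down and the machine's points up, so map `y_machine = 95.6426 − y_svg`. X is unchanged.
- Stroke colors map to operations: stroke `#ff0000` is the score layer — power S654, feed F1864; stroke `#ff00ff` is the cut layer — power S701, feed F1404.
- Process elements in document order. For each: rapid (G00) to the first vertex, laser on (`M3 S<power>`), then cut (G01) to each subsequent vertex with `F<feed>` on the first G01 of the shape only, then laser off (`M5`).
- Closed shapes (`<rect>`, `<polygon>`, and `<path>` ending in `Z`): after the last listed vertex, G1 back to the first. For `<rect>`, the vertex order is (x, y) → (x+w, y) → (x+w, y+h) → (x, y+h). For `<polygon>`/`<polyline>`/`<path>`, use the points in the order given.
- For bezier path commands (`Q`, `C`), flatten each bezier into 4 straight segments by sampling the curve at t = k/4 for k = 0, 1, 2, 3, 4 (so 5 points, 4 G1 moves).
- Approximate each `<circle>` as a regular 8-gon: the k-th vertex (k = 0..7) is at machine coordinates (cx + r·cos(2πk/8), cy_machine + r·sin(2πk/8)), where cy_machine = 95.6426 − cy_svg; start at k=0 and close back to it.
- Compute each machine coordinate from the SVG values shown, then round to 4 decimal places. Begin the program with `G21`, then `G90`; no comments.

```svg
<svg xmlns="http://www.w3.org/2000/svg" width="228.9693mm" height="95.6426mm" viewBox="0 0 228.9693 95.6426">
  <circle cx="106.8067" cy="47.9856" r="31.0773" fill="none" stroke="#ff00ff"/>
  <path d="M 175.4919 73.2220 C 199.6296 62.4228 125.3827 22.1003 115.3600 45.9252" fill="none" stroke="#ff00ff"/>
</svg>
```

G21
G90
G00 X137.8840 Y47.6570
M3 S701
G01 X128.7817 Y69.6320 F1404
G01 X106.8067 Y78.7343
G01 X84.8317 Y69.6320
G01 X75.7294 Y47.6570
G01 X84.8317 Y25.6820
G01 X106.8067 Y16.5797
G01 X128.7817 Y25.6820
G01 X137.8840 Y47.6570
M5
G00 X175.4919 Y22.4206
M3 S701
G01 X177.6888 Y34.5920 F1404
G01 X158.2361 Y49.0530
G01 X132.3783 Y57.0220
G01 X115.3600 Y49.7174
M5

viewBox `0 0 228.9693 95.6426` with mm width/height → 1 unit = 1 mm. Flip: y_m = 95.6426 − y_svg.

**Shape 1** — `<circle>` circle, stroke `#ff00ff` → cut (S701, F1404). Machine vertices: (137.8840,47.6570) → (128.7817,69.6320) → (106.8067,78.7343) → (84.8317,69.6320) → (75.7294,47.6570) → (84.8317,25.6820) → (106.8067,16.5797) → (128.7817,25.6820) → (137.8840,47.6570). Closed: final G1 returns to the first vertex.

**Shape 2** — `<path>` cubic bezier, stroke `#ff00ff` → cut (S701, F1404). Control points (SVG): P0=(175.4919,73.2220), P1=(199.6296,62.4228), P2=(125.3827,22.1003), P3=(115.3600,45.9252); sampled at t=k/4. Machine vertices: (175.4919,22.4206) → (177.6888,34.5920) → (158.2361,49.0530) → (132.3783,57.0220) → (115.3600,49.7174). Open path.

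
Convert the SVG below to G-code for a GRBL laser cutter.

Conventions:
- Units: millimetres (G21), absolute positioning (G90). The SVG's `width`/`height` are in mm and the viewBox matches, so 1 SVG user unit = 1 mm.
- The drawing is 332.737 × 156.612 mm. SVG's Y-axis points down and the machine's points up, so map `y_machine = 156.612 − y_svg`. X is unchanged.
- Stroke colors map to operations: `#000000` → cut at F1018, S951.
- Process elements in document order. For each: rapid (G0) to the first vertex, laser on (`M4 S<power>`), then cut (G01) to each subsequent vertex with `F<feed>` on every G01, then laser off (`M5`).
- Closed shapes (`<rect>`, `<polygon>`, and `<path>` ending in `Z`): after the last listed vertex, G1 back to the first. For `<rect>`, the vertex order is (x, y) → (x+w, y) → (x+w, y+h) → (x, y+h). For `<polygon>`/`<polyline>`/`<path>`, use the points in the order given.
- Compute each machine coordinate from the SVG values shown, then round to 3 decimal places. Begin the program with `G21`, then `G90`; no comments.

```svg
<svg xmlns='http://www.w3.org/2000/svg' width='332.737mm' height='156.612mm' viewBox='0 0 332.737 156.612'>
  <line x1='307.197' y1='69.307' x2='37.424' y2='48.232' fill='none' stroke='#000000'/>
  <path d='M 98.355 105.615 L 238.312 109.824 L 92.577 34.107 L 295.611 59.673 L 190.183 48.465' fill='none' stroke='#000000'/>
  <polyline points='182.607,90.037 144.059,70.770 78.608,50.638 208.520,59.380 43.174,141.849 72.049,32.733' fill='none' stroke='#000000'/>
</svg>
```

G21
G90
G0 X307.197 Y87.305
M4 S951
G01 X37.424 Y108.380 F1018
M5
G0 X98.355 Y50.997
M4 S951
G01 X238.312 Y46.788 F1018
G01 X92.577 Y122.505 F1018
G01 X295.611 Y96.939 F1018
G01 X190.183 Y108.147 F1018
M5
G0 X182.607 Y66.575
M4 S951
G01 X144.059 Y85.842 F1018
G01 X78.608 Y105.974 F1018
G01 X208.520 Y97.232 F1018
G01 X43.174 Y14.763 F1018
G01 X72.049 Y123.879 F1018
M5

viewBox `0 0 332.737 156.612` with mm width/height → 1 unit = 1 mm. Flip: y_m = 156.612 − y_svg.

**Shape 1** — `<line>` line segment, stroke `#000000` → cut (S951, F1018). Machine vertices: (307.197,87.305) → (37.424,108.380). Open path.

**Shape 2** — `<path>` open polyline, stroke `#000000` → cut (S951, F1018). Machine vertices: (98.355,50.997) → (238.312,46.788) → (92.577,122.505) → (295.611,96.939) → (190.183,108.147). Open path.

**Shape 3** — `<polyline>` open polyline, stroke `#000000` → cut (S951, F1018). Machine vertices: (182.607,66.575) → (144.059,85.842) → (78.608,105.974) → (208.520,97.232) → (43.174,14.763) → (72.049,123.879). Open path.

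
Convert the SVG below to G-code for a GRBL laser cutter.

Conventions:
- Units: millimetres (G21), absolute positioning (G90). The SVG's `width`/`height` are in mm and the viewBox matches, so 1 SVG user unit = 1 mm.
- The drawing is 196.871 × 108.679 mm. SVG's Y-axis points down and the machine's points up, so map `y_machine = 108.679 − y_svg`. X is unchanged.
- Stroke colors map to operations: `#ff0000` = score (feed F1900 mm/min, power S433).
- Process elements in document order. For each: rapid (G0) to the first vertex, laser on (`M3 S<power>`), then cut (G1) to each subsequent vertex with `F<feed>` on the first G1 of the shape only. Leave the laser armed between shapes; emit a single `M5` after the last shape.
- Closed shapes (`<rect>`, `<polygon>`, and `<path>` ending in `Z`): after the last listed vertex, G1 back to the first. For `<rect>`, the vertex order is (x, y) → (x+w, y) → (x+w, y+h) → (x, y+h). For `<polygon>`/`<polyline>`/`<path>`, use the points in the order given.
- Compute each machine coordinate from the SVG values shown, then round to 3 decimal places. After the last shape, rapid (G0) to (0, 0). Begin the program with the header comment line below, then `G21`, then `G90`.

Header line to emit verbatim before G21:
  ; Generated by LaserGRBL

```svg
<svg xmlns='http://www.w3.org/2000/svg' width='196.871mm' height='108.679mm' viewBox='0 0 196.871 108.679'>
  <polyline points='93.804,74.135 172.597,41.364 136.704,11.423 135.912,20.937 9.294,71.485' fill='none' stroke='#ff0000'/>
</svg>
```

Since the viewBox matches the mm dimensions, user units are millimetres directly. The only transform is the Y-flip y_m = 108.679 − y_svg.

Shape 1 is a open polyline drawn with `<polyline>`. Its stroke #ff0000 means score at S433, F1900. After flipping Y the toolpath is (93.804,34.544) → (172.597,67.315) → (136.704,97.256) → (135.912,87.742) → (9.294,37.194).

; Generated by LaserGRBL
G21
G90
G0 X93.804 Y34.544
M3 S433
G1 X172.597 Y67.315 F1900
G1 X136.704 Y97.256
G1 X135.912 Y87.742
G1 X9.294 Y37.194
M5
G0 X0.000 Y0.000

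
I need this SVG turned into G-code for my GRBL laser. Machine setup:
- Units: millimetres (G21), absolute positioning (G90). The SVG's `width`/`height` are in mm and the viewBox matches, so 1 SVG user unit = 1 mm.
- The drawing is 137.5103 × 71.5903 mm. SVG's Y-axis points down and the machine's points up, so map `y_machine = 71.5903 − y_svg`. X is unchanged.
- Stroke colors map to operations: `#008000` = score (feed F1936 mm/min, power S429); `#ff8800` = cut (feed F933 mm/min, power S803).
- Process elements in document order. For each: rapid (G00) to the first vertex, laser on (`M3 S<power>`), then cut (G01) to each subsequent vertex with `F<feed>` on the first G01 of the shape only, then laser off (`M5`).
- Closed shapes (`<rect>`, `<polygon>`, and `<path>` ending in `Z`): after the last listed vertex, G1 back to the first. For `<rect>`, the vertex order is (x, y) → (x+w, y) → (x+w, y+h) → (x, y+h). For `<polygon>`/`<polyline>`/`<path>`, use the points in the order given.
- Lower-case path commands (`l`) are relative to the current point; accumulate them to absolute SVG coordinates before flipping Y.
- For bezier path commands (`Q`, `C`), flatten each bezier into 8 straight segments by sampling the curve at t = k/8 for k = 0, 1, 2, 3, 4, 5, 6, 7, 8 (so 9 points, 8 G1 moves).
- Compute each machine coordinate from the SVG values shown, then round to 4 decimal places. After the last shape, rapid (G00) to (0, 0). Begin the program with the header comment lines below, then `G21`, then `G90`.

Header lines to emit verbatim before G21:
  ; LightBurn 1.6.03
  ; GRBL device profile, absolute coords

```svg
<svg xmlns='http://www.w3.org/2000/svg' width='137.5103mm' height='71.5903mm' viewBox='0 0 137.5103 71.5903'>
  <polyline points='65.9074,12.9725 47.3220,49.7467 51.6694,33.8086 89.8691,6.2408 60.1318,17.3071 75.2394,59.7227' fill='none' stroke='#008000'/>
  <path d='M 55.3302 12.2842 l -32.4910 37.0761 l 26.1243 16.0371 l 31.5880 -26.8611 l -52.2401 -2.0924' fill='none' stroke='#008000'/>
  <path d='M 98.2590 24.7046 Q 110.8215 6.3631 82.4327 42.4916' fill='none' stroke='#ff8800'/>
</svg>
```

; LightBurn 1.6.03
; GRBL device profile, absolute coords
G21
G90
G00 X65.9074 Y58.6178
M3 S429
G01 X47.3220 Y21.8436 F1936
G01 X51.6694 Y37.7817
G01 X89.8691 Y65.3495
G01 X60.1318 Y54.2832
G01 X75.2394 Y11.8676
M5
G00 X55.3302 Y59.3061
M3 S429
G01 X22.8392 Y22.2300 F1936
G01 X48.9635 Y6.1929
G01 X80.5515 Y33.0540
G01 X28.3114 Y35.1464
M5
G00 X98.2590 Y46.8857
M3 S803
G01 X100.7598 Y50.6200 F933
G01 X101.9808 Y52.6521
G01 X101.9221 Y52.9820
G01 X100.5837 Y51.6097
G01 X97.9655 Y48.5352
G01 X94.0676 Y43.7586
G01 X88.8900 Y37.2797
G01 X82.4327 Y29.0987
M5
G00 X0.0000 Y0.0000

Since the viewBox matches the mm dimensions, user units are millimetres directly. The only transform is the Y-flip y_m = 71.5903 − y_svg.

Shape 1 is a open polyline drawn with `<polyline>`. Its stroke #008000 means score at S429, F1936. After flipping Y the toolpath is (65.9074,58.6178) → (47.3220,21.8436) → (51.6694,37.7817) → (89.8691,65.3495) → (60.1318,54.2832) → (75.2394,11.8676).

Shape 2 is a open polyline drawn with `<path>`. Its stroke #008000 means score at S429, F1936. After flipping Y the toolpath is (55.3302,59.3061) → (22.8392,22.2300) → (48.9635,6.1929) → (80.5515,33.0540) → (28.3114,35.1464).

Shape 3 is a quadratic bezier drawn with `<path>`. Its stroke #ff8800 means cut at S803, F933. After flipping Y the toolpath is (98.2590,46.8857) → (100.7598,50.6200) → (101.9808,52.6521) → (101.9221,52.9820) → (100.5837,51.6097) → (97.9655,48.5352) → (94.0676,43.7586) → (88.8900,37.2797) → (82.4327,29.0987).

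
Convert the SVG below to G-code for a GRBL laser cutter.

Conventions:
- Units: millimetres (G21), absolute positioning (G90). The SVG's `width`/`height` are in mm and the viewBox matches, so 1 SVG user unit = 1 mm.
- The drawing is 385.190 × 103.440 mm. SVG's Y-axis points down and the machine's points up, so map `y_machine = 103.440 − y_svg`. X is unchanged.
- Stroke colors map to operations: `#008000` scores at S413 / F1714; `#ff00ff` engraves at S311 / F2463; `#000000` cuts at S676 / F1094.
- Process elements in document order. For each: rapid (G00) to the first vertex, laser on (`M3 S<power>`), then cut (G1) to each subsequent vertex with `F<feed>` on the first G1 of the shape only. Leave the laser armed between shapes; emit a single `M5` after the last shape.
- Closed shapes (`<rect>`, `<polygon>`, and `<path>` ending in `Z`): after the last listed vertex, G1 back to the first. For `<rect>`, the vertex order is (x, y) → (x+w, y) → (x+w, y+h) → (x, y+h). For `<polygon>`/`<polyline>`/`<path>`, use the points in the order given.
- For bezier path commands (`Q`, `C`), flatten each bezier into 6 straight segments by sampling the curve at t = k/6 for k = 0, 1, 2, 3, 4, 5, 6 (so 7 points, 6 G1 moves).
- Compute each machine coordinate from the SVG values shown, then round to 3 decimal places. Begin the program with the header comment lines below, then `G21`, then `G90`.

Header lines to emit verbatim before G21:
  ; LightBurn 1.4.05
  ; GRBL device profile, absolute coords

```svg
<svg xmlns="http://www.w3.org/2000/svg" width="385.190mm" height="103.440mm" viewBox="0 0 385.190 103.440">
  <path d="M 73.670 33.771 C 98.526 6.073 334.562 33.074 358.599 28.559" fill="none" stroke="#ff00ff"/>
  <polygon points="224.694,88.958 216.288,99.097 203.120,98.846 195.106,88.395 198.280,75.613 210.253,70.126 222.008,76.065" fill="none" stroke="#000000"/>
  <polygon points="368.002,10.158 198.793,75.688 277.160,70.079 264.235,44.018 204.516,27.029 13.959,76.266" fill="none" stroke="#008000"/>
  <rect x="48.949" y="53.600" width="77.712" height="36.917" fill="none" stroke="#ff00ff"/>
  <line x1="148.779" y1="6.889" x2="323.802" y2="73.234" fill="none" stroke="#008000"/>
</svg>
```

; LightBurn 1.4.05
; GRBL device profile, absolute coords
G21
G90
G00 X73.670 Y69.669
M3 S311
G1 X101.737 Y79.359 F2463
G1 X153.246 Y82.327
G1 X216.442 Y80.969
G1 X279.569 Y77.678
G1 X330.873 Y74.851
G1 X358.599 Y74.881
G00 X224.694 Y14.482
M3 S676
G1 X216.288 Y4.343 F1094
G1 X203.120 Y4.594
G1 X195.106 Y15.045
G1 X198.280 Y27.827
G1 X210.253 Y33.314
G1 X222.008 Y27.375
G1 X224.694 Y14.482
G00 X368.002 Y93.282
M3 S413
G1 X198.793 Y27.752 F1714
G1 X277.160 Y33.361
G1 X264.235 Y59.422
G1 X204.516 Y76.411
G1 X13.959 Y27.174
G1 X368.002 Y93.282
G00 X48.949 Y49.840
M3 S311
G1 X126.661 Y49.840 F2463
G1 X126.661 Y12.923
G1 X48.949 Y12.923
G1 X48.949 Y49.840
G00 X148.779 Y96.551
M3 S413
G1 X323.802 Y30.206 F1714
M5

viewBox `0 0 385.190 103.440` with mm width/height → 1 unit = 1 mm. Flip: y_m = 103.440 − y_svg.

**Shape 1** — `<path>` cubic bezier, stroke `#ff00ff` → engrave (S311, F2463). Control points (SVG): P0=(73.670,33.771), P1=(98.526,6.073), P2=(334.562,33.074), P3=(358.599,28.559); sampled at t=k/6. Machine vertices: (73.670,69.669) → (101.737,79.359) → (153.246,82.327) → (216.442,80.969) → (279.569,77.678) → (330.873,74.851) → (358.599,74.881). Open path.

**Shape 2** — `<polygon>` regular polygon, stroke `#000000` → cut (S676, F1094). Machine vertices: (224.694,14.482) → (216.288,4.343) → (203.120,4.594) → (195.106,15.045) → (198.280,27.827) → (210.253,33.314) → (222.008,27.375) → (224.694,14.482). Closed: final G1 returns to the first vertex.

**Shape 3** — `<polygon>` closed polygon, stroke `#008000` → score (S413, F1714). Machine vertices: (368.002,93.282) → (198.793,27.752) → (277.160,33.361) → (264.235,59.422) → (204.516,76.411) → (13.959,27.174) → (368.002,93.282). Closed: final G1 returns to the first vertex.

**Shape 4** — `<rect>` rectangle, stroke `#ff00ff` → engrave (S311, F2463). Machine vertices: (48.949,49.840) → (126.661,49.840) → (126.661,12.923) → (48.949,12.923) → (48.949,49.840). Closed: final G1 returns to the first vertex.

**Shape 5** — `<line>` line segment, stroke `#008000` → score (S413, F1714). Machine vertices: (148.779,96.551) → (323.802,30.206). Open path.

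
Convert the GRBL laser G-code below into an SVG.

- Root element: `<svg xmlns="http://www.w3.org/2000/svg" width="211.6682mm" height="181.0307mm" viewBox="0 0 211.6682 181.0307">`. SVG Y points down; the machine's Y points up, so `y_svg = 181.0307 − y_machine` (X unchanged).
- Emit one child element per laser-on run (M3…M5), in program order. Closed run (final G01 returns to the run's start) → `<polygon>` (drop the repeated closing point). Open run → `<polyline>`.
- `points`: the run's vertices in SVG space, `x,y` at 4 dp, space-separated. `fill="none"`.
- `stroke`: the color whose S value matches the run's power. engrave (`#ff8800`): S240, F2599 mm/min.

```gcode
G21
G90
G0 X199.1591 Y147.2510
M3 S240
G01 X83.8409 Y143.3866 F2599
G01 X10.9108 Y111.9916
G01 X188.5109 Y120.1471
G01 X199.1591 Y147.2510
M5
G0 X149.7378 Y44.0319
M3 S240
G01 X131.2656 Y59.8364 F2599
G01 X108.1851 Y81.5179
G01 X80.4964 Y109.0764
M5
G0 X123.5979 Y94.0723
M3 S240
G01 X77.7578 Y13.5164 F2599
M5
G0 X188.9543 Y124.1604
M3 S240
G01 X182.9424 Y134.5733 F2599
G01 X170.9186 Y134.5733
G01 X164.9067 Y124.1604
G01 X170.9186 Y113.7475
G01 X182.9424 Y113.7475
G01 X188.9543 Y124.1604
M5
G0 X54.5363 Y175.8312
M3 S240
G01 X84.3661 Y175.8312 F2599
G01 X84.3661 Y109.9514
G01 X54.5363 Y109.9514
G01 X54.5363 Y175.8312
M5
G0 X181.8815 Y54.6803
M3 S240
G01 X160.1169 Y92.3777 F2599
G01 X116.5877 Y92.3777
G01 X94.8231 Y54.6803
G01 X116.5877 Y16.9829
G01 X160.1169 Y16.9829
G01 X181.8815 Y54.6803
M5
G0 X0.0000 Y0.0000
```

Each laser-on run becomes one SVG element. Flip Y back into SVG space with y_svg = 181.0307 − y_machine. Every run uses S240, so all elements get stroke `#ff8800` (engrave).

Run 1: The run returns to its start, so emit a `<polygon>` with points (Y-flipped): 199.1591,33.7797 83.8409,37.6441 10.9108,69.0391 188.5109,60.8836.

Run 2: The run is open, so emit a `<polyline>` with points (Y-flipped): 149.7378,136.9988 131.2656,121.1943 108.1851,99.5128 80.4964,71.9543.

Run 3: The run is open, so emit a `<polyline>` with points (Y-flipped): 123.5979,86.9584 77.7578,167.5143.

Run 4: The run returns to its start, so emit a `<polygon>` with points (Y-flipped): 188.9543,56.8703 182.9424,46.4574 170.9186,46.4574 164.9067,56.8703 170.9186,67.2832 182.9424,67.2832.

Run 5: The run returns to its start, so emit a `<polygon>` with points (Y-flipped): 54.5363,5.1995 84.3661,5.1995 84.3661,71.0793 54.5363,71.0793.

Run 6: The run returns to its start, so emit a `<polygon>` with points (Y-flipped): 181.8815,126.3504 160.1169,88.6530 116.5877,88.6530 94.8231,126.3504 116.5877,164.0478 160.1169,164.0478.

<svg xmlns="http://www.w3.org/2000/svg" width="211.6682mm" height="181.0307mm" viewBox="0 0 211.6682 181.0307">
  <polygon points="199.1591,33.7797 83.8409,37.6441 10.9108,69.0391 188.5109,60.8836" fill="none" stroke="#ff8800"/>
  <polyline points="149.7378,136.9988 131.2656,121.1943 108.1851,99.5128 80.4964,71.9543" fill="none" stroke="#ff8800"/>
  <polyline points="123.5979,86.9584 77.7578,167.5143" fill="none" stroke="#ff8800"/>
  <polygon points="188.9543,56.8703 182.9424,46.4574 170.9186,46.4574 164.9067,56.8703 170.9186,67.2832 182.9424,67.2832" fill="none" stroke="#ff8800"/>
  <polygon points="54.5363,5.1995 84.3661,5.1995 84.3661,71.0793 54.5363,71.0793" fill="none" stroke="#ff8800"/>
  <polygon points="181.8815,126.3504 160.1169,88.6530 116.5877,88.6530 94.8231,126.3504 116.5877,164.0478 160.1169,164.0478" fill="none" stroke="#ff8800"/>
</svg>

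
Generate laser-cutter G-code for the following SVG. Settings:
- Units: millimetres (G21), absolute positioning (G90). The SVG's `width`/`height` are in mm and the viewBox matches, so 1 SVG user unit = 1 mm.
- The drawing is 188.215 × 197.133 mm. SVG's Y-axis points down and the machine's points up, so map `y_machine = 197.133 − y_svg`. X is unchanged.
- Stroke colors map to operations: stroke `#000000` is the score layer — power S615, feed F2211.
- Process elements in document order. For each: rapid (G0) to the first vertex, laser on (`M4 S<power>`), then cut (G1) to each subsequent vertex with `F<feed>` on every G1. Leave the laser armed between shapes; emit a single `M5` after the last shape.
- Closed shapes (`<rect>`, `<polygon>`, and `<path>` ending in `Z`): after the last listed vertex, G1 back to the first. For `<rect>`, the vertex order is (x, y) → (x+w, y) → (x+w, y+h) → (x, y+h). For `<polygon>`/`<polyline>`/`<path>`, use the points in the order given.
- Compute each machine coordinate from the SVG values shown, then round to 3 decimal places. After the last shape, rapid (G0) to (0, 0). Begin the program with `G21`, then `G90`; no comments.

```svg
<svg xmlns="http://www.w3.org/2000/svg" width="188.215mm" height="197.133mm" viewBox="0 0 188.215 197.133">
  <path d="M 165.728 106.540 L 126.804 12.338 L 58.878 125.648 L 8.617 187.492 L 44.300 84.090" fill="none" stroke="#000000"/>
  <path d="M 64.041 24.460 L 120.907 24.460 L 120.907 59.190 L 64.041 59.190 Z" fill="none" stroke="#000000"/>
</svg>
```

G21
G90
G0 X165.728 Y90.593
M4 S615
G1 X126.804 Y184.795 F2211
G1 X58.878 Y71.485 F2211
G1 X8.617 Y9.641 F2211
G1 X44.300 Y113.043 F2211
G0 X64.041 Y172.673
M4 S615
G1 X120.907 Y172.673 F2211
G1 X120.907 Y137.943 F2211
G1 X64.041 Y137.943 F2211
G1 X64.041 Y172.673 F2211
M5
G0 X0.000 Y0.000

Since the viewBox matches the mm dimensions, user units are millimetres directly. The only transform is the Y-flip y_m = 197.133 − y_svg.

Shape 1 is a open polyline drawn with `<path>`. Its stroke #000000 means score at S615, F2211. After flipping Y the toolpath is (165.728,90.593) → (126.804,184.795) → (58.878,71.485) → (8.617,9.641) → (44.300,113.043).

Shape 2 is a rectangle drawn with `<path>`. Its stroke #000000 means score at S615, F2211. After flipping Y the toolpath is (64.041,172.673) → (120.907,172.673) → (120.907,137.943) → (64.041,137.943) → (64.041,172.673), returning to the start.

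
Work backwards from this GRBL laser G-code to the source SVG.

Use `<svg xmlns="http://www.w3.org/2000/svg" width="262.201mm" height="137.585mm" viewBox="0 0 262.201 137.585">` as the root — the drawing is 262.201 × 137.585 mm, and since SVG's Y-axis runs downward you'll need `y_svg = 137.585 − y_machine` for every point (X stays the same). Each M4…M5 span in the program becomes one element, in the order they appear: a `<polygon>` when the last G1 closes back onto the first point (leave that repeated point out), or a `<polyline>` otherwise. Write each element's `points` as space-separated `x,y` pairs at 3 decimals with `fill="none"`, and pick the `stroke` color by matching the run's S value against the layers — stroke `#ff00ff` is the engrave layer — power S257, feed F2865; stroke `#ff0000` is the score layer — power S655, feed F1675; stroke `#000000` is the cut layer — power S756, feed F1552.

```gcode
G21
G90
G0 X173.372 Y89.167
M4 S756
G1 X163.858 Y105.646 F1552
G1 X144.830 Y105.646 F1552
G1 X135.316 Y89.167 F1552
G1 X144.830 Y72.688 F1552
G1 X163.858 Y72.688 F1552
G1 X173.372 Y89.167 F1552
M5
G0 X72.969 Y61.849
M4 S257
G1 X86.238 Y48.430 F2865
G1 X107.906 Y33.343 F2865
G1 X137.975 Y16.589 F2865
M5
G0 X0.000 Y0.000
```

<svg xmlns="http://www.w3.org/2000/svg" width="262.201mm" height="137.585mm" viewBox="0 0 262.201 137.585">
  <polygon points="173.372,48.418 163.858,31.939 144.830,31.939 135.316,48.418 144.830,64.897 163.858,64.897" fill="none" stroke="#000000"/>
  <polyline points="72.969,75.736 86.238,89.155 107.906,104.242 137.975,120.996" fill="none" stroke="#ff00ff"/>
</svg>

Each laser-on run becomes one SVG element. Flip Y back into SVG space with y_svg = 137.585 − y_machine.

Run 1: power S756 maps to stroke `#000000` (cut). The run returns to its start, so emit a `<polygon>` with points (Y-flipped): 173.372,48.418 163.858,31.939 144.830,31.939 135.316,48.418 144.830,64.897 163.858,64.897.

Run 2: power S257 maps to stroke `#ff00ff` (engrave). The run is open, so emit a `<polyline>` with points (Y-flipped): 72.969,75.736 86.238,89.155 107.906,104.242 137.975,120.996.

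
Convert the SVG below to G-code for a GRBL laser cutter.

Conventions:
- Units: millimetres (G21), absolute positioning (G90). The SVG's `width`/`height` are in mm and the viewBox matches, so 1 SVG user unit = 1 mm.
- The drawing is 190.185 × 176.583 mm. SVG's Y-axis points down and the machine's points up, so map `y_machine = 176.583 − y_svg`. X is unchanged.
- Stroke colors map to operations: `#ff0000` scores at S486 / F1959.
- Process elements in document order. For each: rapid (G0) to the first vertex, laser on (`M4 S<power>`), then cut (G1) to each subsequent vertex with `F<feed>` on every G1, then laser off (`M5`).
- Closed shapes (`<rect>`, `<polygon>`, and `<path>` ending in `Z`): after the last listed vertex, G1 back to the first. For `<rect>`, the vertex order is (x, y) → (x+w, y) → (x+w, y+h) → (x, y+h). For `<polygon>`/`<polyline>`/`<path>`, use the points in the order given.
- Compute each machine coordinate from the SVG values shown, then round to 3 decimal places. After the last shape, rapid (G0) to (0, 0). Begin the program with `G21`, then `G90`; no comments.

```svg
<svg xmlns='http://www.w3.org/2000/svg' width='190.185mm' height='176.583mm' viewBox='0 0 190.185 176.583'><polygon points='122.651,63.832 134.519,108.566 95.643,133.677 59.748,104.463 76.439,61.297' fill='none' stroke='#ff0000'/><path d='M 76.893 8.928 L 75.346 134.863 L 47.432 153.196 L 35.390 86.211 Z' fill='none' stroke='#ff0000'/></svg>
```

1 u = 1 mm; y_m = 176.583 − y.

[1] `<polygon>` regular polygon, #ff0000→score S486 F1959: (122.651,112.751) → (134.519,68.017) → (95.643,42.906) → (59.748,72.120) → (76.439,115.286) → (122.651,112.751) (closed)

[2] `<path>` closed polygon, #ff0000→score S486 F1959: (76.893,167.655) → (75.346,41.720) → (47.432,23.387) → (35.390,90.372) → (76.893,167.655) (closed)

G21
G90
G0 X122.651 Y112.751
M4 S486
G1 X134.519 Y68.017 F1959
G1 X95.643 Y42.906 F1959
G1 X59.748 Y72.120 F1959
G1 X76.439 Y115.286 F1959
G1 X122.651 Y112.751 F1959
M5
G0 X76.893 Y167.655
M4 S486
G1 X75.346 Y41.720 F1959
G1 X47.432 Y23.387 F1959
G1 X35.390 Y90.372 F1959
G1 X76.893 Y167.655 F1959
M5
G0 X0.000 Y0.000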